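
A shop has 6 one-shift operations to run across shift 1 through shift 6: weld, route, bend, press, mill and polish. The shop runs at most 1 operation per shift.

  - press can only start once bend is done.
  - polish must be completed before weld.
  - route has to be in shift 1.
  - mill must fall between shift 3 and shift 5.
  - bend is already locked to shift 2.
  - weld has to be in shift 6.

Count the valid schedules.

Splitting on press: it can be shift 3 (2), shift 4 (2), shift 5 (2). Listing each branch's schedules as (weld, route, bend, mill, polish) by shift number:
press=shift 3: (6,1,2,4,5) (6,1,2,5,4) — 2.
press=shift 4: (6,1,2,3,5) (6,1,2,5,3) — 2.
press=shift 5: (6,1,2,3,4) (6,1,2,4,3) — 2.
Summing: 2 + 2 + 2 = 6.

6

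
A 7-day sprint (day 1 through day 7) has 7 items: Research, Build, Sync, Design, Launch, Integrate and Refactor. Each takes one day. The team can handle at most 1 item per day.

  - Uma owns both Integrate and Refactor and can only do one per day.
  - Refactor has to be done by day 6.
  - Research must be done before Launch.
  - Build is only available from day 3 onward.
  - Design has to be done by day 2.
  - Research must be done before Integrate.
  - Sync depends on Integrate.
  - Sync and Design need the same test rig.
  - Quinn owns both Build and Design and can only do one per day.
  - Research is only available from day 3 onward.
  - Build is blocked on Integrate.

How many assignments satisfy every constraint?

16

Splitting on Build: it can be day 5 (4), day 6 (6), day 7 (6). Listing each branch's schedules as (Research, Sync, Design, Launch, Integrate, Refactor) by day number:
Build=day 5: (3,6,1,7,4,2) (3,6,2,7,4,1) (3,7,1,6,4,2) (3,7,2,6,4,1) — 4.
Build=day 6: (3,5,1,7,4,2) (3,5,2,7,4,1) (3,7,1,4,5,2) (3,7,1,5,4,2) (3,7,2,4,5,1) (3,7,2,5,4,1) — 6.
Build=day 7: (3,5,1,6,4,2) (3,5,2,6,4,1) (3,6,1,4,5,2) (3,6,1,5,4,2) (3,6,2,4,5,1) (3,6,2,5,4,1) — 6.
Summing: 4 + 6 + 6 = 16.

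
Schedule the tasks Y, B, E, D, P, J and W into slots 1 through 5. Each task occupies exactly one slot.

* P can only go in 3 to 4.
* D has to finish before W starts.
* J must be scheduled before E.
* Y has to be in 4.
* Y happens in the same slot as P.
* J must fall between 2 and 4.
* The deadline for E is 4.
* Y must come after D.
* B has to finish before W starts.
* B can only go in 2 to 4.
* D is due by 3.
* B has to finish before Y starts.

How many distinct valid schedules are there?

Splitting on B: it can be 2 (24), 3 (18). Listing each branch's schedules as (Y, E, D, P, J, W):
B=2: (4,3,1,4,2,3) (4,3,1,4,2,4) (4,3,1,4,2,5) (4,3,2,4,2,3) (4,3,2,4,2,4) (4,3,2,4,2,5) (4,3,3,4,2,4) (4,3,3,4,2,5) (4,4,1,4,2,3) (4,4,1,4,2,4) (4,4,1,4,2,5) (4,4,1,4,3,3) (4,4,1,4,3,4) (4,4,1,4,3,5) (4,4,2,4,2,3) (4,4,2,4,2,4) (4,4,2,4,2,5) (4,4,2,4,3,3) (4,4,2,4,3,4) (4,4,2,4,3,5) (4,4,3,4,2,4) (4,4,3,4,2,5) (4,4,3,4,3,4) (4,4,3,4,3,5) — 24.
B=3: (4,3,1,4,2,4) (4,3,1,4,2,5) (4,3,2,4,2,4) (4,3,2,4,2,5) (4,3,3,4,2,4) (4,3,3,4,2,5) (4,4,1,4,2,4) (4,4,1,4,2,5) (4,4,1,4,3,4) (4,4,1,4,3,5) (4,4,2,4,2,4) (4,4,2,4,2,5) (4,4,2,4,3,4) (4,4,2,4,3,5) (4,4,3,4,2,4) (4,4,3,4,2,5) (4,4,3,4,3,4) (4,4,3,4,3,5) — 18.
Summing: 24 + 18 = 42.

42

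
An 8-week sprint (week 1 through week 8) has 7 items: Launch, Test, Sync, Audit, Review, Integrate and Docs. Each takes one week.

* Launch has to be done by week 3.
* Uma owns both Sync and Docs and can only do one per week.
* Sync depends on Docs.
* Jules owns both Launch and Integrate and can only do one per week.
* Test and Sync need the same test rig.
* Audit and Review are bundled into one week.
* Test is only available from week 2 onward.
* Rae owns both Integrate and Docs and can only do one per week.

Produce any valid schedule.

Sync in week 3, Docs in week 1, Review in week 1, Launch in week 1, Test in week 2, Audit in week 1, Integrate in week 2

Checking: Docs(week 1) before Sync(week 3); Test(week 2) != Sync(week 3); Sync(week 3) != Docs(week 1); Integrate(week 2) != Docs(week 1); Launch(week 1) != Integrate(week 2); Audit = Review = week 1; Test=week 2 in [week 2,week 8]; Launch=week 1 in [week 1,week 3].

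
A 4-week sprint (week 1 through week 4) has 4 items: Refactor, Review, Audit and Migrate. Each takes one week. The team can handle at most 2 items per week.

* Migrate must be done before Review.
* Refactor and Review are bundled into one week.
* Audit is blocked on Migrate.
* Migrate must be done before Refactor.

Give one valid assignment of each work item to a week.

Review=week 2; Refactor=week 2; Migrate=week 1; Audit=week 3

Checking: Migrate(week 1) before Audit(week 3); Migrate(week 1) before Review(week 2); Migrate(week 1) before Refactor(week 2); Refactor = Review = week 2; max 2 per week (cap 2).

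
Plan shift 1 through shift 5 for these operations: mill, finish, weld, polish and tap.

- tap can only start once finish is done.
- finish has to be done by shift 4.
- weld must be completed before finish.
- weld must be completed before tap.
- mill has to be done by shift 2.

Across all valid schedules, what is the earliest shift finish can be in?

shift 2

Precedence pushes finish to at least shift 2; finish's own window allows nothing later than shift 4.
finish at shift 2 is achievable: weld -> shift 1; polish -> shift 1; tap -> shift 3; mill -> shift 1; finish -> shift 2.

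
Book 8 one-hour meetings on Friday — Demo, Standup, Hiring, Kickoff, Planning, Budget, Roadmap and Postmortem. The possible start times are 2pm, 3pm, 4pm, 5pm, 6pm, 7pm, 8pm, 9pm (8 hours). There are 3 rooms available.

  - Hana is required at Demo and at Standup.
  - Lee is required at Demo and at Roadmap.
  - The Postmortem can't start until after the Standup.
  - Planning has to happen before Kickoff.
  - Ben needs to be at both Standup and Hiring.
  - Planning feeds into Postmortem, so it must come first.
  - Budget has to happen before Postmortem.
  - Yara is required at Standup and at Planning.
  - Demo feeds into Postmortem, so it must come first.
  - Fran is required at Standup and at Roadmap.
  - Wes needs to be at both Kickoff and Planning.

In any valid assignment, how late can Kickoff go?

9pm

Precedence pushes Kickoff to at least 3pm.
Kickoff at 9pm is achievable: Demo -> 2pm, Budget -> 2pm, Hiring -> 4pm, Postmortem -> 4pm, Standup -> 3pm, Roadmap -> 4pm, Kickoff -> 9pm, Planning -> 2pm.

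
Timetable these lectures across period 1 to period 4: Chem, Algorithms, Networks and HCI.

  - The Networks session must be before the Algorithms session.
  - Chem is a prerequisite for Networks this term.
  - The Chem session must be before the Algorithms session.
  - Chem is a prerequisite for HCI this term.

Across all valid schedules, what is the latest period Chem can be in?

Downstream work caps Chem at period 2.
Chem at period 2 is achievable: Chem=period 2; HCI=period 3; Algorithms=period 4; Networks=period 3.

period 2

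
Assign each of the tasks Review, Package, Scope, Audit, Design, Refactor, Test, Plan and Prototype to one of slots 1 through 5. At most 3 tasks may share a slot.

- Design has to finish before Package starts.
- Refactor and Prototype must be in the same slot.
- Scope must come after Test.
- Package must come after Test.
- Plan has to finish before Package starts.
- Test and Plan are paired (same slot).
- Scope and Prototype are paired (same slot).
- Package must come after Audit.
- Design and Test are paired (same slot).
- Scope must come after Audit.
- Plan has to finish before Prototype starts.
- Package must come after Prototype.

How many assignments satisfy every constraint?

30

Splitting on Review: it can be 1 (6), 2 (6), 3 (4), 4 (4), 5 (10). Listing each branch's schedules as (Package, Scope, Audit, Design, Refactor, Test, Plan, Prototype):
Review=1: (4,3,1,2,3,2,2,3) (5,3,1,2,3,2,2,3) (5,4,1,2,4,2,2,4) (5,4,1,3,4,3,3,4) (5,4,2,3,4,3,3,4) (5,4,3,2,4,2,2,4) — 6.
Review=2: (4,3,2,1,3,1,1,3) (5,3,2,1,3,1,1,3) (5,4,1,3,4,3,3,4) (5,4,2,1,4,1,1,4) (5,4,2,3,4,3,3,4) (5,4,3,1,4,1,1,4) — 6.
Review=3: (5,4,1,2,4,2,2,4) (5,4,2,1,4,1,1,4) (5,4,3,1,4,1,1,4) (5,4,3,2,4,2,2,4) — 4.
Review=4: (4,3,1,2,3,2,2,3) (4,3,2,1,3,1,1,3) (5,3,1,2,3,2,2,3) (5,3,2,1,3,1,1,3) — 4.
Review=5: (4,3,1,2,3,2,2,3) (4,3,2,1,3,1,1,3) (5,3,1,2,3,2,2,3) (5,3,2,1,3,1,1,3) (5,4,1,2,4,2,2,4) (5,4,1,3,4,3,3,4) (5,4,2,1,4,1,1,4) (5,4,2,3,4,3,3,4) (5,4,3,1,4,1,1,4) (5,4,3,2,4,2,2,4) — 10.
Summing: 6 + 6 + 4 + 4 + 10 = 30.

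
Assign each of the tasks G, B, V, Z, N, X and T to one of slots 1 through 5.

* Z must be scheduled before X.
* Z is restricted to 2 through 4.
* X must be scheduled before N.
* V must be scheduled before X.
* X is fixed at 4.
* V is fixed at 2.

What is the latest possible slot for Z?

Z is available from 2; Z's own window allows nothing later than 4; downstream work caps Z at 3.
Z at 3 is achievable: N -> 5; B -> 1; V -> 2; G -> 1; X -> 4; T -> 1; Z -> 3.

3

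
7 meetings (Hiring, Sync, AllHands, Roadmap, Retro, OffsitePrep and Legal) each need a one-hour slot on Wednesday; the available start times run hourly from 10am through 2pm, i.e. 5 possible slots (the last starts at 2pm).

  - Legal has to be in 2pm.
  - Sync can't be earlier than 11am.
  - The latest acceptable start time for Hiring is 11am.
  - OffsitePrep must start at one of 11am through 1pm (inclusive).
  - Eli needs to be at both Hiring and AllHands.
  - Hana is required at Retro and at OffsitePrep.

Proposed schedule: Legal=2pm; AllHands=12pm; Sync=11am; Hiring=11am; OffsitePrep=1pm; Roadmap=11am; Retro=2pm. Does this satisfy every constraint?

Valid

OffsitePrep must start at one of 11am through 1pm (inclusive) — holds.
The latest acceptable start time for Hiring is 11am — holds.
Eli needs to be at both Hiring and AllHands — holds.
Legal has to be in 2pm — holds.
Hana is required at Retro and at OffsitePrep — holds.
Sync can't be earlier than 11am — holds.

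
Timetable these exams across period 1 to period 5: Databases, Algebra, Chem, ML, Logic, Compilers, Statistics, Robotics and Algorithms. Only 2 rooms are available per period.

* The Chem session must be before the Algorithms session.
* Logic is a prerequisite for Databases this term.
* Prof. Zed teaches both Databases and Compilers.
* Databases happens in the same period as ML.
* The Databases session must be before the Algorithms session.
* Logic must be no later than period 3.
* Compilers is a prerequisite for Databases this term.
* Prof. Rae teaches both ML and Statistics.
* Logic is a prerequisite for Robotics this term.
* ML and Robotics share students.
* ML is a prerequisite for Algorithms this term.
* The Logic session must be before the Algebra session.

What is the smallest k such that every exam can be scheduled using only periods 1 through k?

5 periods

The precedence chain requires at least 3 distinct periods.
With at most 2 per period and 9 exams, at least 5 periods are needed.
5 works (last occupied period: period 5): for example Algebra=period 3, ML=period 2, Compilers=period 1, Chem=period 3, Statistics=period 5, Databases=period 2, Robotics=period 4, Logic=period 1, Algorithms=period 4.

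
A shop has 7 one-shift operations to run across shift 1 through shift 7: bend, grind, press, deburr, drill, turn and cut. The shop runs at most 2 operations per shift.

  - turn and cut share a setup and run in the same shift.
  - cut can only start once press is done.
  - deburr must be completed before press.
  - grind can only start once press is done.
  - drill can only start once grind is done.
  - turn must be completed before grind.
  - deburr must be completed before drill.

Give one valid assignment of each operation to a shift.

press=shift 2; bend=shift 1; grind=shift 4; turn=shift 3; cut=shift 3; deburr=shift 1; drill=shift 5

Checking: turn(shift 3) before grind(shift 4); press(shift 2) before grind(shift 4); press(shift 2) before cut(shift 3); grind(shift 4) before drill(shift 5); deburr(shift 1) before press(shift 2); deburr(shift 1) before drill(shift 5); turn = cut = shift 3; max 2 per shift (cap 2).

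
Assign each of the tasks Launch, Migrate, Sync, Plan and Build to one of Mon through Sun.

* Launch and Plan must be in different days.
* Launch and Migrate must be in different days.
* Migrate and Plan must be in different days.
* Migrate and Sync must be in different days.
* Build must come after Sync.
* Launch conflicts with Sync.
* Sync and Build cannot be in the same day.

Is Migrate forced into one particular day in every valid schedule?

Migrate can be Mon (e.g. Sync in Tue; Migrate in Mon; Build in Wed; Plan in Tue; Launch in Wed) or Tue (e.g. Launch in Wed, Migrate in Tue, Build in Tue, Plan in Mon, Sync in Mon).

No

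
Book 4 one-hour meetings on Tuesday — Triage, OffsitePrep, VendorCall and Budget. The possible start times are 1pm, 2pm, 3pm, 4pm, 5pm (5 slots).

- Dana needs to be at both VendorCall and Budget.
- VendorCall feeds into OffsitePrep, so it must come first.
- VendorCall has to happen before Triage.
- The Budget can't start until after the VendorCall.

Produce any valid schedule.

Budget=2pm, VendorCall=1pm, OffsitePrep=2pm, Triage=2pm

Checking: VendorCall(1pm) before OffsitePrep(2pm); VendorCall(1pm) before Triage(2pm); VendorCall(1pm) before Budget(2pm); VendorCall(1pm) != Budget(2pm).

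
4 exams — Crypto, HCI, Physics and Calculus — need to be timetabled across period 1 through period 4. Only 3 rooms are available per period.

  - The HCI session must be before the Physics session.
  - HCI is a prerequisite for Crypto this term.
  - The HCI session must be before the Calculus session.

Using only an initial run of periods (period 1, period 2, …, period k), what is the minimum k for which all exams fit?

2 periods

The precedence chain requires at least 2 distinct periods.
With at most 3 per period and 4 exams, at least 2 periods are needed.
2 works (last occupied period: period 2): for example HCI=period 1; Physics=period 2; Calculus=period 2; Crypto=period 2.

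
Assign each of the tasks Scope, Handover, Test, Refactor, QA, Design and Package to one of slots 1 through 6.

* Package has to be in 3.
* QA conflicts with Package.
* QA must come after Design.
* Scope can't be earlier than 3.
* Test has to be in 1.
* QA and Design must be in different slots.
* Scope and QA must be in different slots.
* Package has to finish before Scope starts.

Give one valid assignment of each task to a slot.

Refactor=1; Package=3; Handover=1; Design=1; QA=2; Scope=4; Test=1

Checking: Design(1) before QA(2); Package(3) before Scope(4); QA(2) != Design(1); Scope(4) != QA(2); QA(2) != Package(3); Package=3 in [3,3]; Test=1 in [1,1]; Scope=4 in [3,6].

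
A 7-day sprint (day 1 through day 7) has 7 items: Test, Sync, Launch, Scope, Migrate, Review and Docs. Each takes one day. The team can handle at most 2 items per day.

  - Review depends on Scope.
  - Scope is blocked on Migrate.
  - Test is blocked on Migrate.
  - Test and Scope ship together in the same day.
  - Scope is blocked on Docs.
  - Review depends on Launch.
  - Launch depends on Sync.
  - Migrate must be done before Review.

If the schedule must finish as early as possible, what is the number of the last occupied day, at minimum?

4

The precedence chain requires at least 3 distinct days.
With at most 2 per day and 7 work items, at least 4 days are needed.
4 works (last occupied day: day 4): for example Test=day 3; Launch=day 2; Migrate=day 1; Docs=day 2; Scope=day 3; Sync=day 1; Review=day 4.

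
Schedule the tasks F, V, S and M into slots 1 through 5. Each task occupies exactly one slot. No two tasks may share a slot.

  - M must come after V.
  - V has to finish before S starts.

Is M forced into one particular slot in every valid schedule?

M can be 2 (e.g. V in 1; F in 4; M in 2; S in 3) or 3 (e.g. M in 3, S in 2, V in 1, F in 4).

No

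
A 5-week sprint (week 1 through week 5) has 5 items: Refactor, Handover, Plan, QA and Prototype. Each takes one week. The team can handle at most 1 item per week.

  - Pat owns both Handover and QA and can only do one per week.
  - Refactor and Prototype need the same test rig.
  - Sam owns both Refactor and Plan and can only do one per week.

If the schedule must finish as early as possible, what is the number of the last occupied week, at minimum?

With at most 1 per week and 5 work items, at least 5 weeks are needed.
5 works (last occupied week: week 5): for example Plan=week 3; Refactor=week 1; Handover=week 2; QA=week 4; Prototype=week 5.

week 5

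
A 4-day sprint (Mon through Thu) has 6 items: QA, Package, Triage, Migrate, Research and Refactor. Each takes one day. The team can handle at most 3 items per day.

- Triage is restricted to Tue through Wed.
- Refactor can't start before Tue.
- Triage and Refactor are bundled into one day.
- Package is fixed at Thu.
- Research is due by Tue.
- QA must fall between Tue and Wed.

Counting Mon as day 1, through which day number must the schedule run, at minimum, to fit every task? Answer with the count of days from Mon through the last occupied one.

With at most 3 per day and 6 tasks, at least 2 days are needed.
Package can't be placed before Thu — that is day 4 counting from Mon — so the schedule must run through at least 4 days.
4 works (last occupied day: Thu): for example Triage=Tue; Refactor=Tue; Package=Thu; Research=Mon; QA=Tue; Migrate=Mon.

4 days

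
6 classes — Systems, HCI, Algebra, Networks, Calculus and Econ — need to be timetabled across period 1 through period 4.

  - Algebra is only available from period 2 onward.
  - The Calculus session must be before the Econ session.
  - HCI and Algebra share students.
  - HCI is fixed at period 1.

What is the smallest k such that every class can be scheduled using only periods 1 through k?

The precedence chain requires at least 2 distinct periods.
2 works (last occupied period: period 2): for example Algebra=period 2; Systems=period 1; Calculus=period 1; Networks=period 1; Econ=period 2; HCI=period 1.

2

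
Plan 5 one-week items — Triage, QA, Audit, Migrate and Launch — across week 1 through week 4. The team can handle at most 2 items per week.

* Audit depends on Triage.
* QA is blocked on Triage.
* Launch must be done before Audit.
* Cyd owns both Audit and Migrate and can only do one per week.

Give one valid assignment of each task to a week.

Triage -> week 1; Audit -> week 2; Launch -> week 1; Migrate -> week 3; QA -> week 2

Checking: Triage(week 1) before Audit(week 2); Launch(week 1) before Audit(week 2); Triage(week 1) before QA(week 2); Audit(week 2) != Migrate(week 3); max 2 per week (cap 2).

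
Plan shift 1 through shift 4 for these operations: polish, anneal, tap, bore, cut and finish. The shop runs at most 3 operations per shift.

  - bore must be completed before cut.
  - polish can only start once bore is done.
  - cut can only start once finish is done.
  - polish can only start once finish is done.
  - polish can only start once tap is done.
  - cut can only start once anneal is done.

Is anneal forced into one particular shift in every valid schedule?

anneal can be shift 1 (e.g. tap -> shift 2, cut -> shift 2, polish -> shift 3, bore -> shift 1, finish -> shift 1, anneal -> shift 1) or shift 2 (e.g. polish -> shift 2; bore -> shift 1; tap -> shift 1; finish -> shift 1; anneal -> shift 2; cut -> shift 3).

No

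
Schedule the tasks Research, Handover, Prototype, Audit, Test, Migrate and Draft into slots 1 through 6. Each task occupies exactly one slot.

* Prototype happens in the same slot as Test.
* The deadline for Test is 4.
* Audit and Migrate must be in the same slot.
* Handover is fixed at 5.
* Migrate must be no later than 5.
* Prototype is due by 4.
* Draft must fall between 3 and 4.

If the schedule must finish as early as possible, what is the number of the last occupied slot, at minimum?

slot 5

Handover can't be placed before 5, so the schedule must run through at least slot 5.
5 works (last occupied slot: 5): for example Prototype in 1, Test in 1, Handover in 5, Migrate in 1, Research in 1, Draft in 3, Audit in 1.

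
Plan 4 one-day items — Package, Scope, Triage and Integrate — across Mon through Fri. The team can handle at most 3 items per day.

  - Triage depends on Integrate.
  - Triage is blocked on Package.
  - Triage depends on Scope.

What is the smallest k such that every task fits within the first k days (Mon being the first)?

The precedence chain requires at least 2 distinct days.
With at most 3 per day and 4 tasks, at least 2 days are needed.
2 works (last occupied day: Tue): for example Integrate -> Mon, Package -> Mon, Triage -> Tue, Scope -> Mon.

2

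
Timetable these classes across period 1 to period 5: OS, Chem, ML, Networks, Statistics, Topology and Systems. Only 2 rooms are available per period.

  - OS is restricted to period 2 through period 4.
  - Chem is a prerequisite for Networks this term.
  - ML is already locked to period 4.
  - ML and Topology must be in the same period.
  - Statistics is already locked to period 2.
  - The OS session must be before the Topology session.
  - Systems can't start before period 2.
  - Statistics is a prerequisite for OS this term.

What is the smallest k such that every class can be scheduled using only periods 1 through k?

The precedence chain requires at least 3 distinct periods.
With at most 2 per period and 7 classes, at least 4 periods are needed.
ML can't be placed before period 4, so the schedule must run through at least period 4.
4 works (last occupied period: period 4): for example OS=period 3, Topology=period 4, Statistics=period 2, ML=period 4, Networks=period 3, Chem=period 1, Systems=period 2.

4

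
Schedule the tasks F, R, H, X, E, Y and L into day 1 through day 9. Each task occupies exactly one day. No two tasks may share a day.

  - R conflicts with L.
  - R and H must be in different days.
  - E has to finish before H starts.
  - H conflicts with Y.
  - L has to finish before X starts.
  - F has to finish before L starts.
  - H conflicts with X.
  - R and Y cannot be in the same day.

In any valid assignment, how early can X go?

Precedence pushes X to at least day 3.
X at day 3 is achievable: F=day 1; E=day 4; L=day 2; R=day 6; X=day 3; Y=day 7; H=day 5.

day 3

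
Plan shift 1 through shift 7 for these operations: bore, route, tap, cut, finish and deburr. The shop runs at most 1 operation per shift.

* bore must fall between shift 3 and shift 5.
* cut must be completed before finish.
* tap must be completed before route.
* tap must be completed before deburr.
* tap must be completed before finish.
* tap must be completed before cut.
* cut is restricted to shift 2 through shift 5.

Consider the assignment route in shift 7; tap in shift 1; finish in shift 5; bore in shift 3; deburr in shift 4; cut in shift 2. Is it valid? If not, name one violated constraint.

Yes, all constraints hold

tap must be completed before route — holds.
The shop runs at most 1 operation per shift — holds.
cut is restricted to shift 2 through shift 5 — holds.
tap must be completed before deburr — holds.
bore must fall between shift 3 and shift 5 — holds.
tap must be completed before finish — holds.
cut must be completed before finish — holds.
tap must be completed before cut — holds.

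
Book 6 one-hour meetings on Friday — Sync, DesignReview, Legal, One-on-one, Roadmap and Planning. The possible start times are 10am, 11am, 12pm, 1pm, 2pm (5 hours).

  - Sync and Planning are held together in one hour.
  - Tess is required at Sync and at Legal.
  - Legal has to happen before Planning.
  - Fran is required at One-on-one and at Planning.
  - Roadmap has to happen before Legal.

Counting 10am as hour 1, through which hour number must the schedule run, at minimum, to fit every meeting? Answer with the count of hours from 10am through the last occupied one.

The precedence chain requires at least 3 distinct hours.
3 works (last occupied hour: 12pm): for example Sync -> 12pm, One-on-one -> 10am, Planning -> 12pm, Roadmap -> 10am, DesignReview -> 10am, Legal -> 11am.

3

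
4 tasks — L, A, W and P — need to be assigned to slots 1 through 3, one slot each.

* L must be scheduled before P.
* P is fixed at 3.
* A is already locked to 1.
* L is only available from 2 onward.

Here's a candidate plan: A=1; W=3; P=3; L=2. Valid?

A is already locked to 1 — holds.
L is only available from 2 onward — holds.
P is fixed at 3 — holds.
L must be scheduled before P — holds.

Yes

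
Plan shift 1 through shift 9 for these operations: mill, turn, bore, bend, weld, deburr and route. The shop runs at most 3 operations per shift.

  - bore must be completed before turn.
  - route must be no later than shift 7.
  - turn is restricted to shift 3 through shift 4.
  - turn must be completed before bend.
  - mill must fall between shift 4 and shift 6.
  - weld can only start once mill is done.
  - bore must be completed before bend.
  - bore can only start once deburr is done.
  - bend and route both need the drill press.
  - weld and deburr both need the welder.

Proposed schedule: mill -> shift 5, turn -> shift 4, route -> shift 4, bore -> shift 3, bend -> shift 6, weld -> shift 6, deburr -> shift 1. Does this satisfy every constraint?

Valid

turn is restricted to shift 3 through shift 4 — holds.
bore must be completed before bend — holds.
weld and deburr both need the welder — holds.
weld can only start once mill is done — holds.
bore can only start once deburr is done — holds.
bend and route both need the drill press — holds.
route must be no later than shift 7 — holds.
turn must be completed before bend — holds.
mill must fall between shift 4 and shift 6 — holds.
The shop runs at most 3 operations per shift — holds.
bore must be completed before turn — holds.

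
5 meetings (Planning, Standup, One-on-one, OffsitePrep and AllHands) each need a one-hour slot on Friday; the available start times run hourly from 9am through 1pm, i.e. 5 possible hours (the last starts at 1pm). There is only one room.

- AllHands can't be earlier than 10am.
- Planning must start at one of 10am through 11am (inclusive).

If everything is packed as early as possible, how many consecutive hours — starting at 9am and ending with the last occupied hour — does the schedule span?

With at most 1 per hour and 5 meetings, at least 5 hours are needed.
Planning can't be placed before 10am — that is hour 2 counting from 9am — so the schedule must run through at least 2 hours.
5 works (last occupied hour: 1pm): for example One-on-one in 12pm, Standup in 9am, OffsitePrep in 1pm, Planning in 10am, AllHands in 11am.

5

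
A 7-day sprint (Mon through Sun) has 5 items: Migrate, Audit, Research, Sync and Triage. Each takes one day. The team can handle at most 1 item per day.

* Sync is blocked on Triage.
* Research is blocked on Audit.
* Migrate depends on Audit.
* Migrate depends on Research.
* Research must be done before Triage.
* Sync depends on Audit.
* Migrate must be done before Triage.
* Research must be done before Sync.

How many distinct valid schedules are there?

Splitting on Migrate: it can be Wed (6), Thu (9), Fri (6). Listing each branch's schedules as (Audit, Research, Sync, Triage):
Migrate=Wed: (Mon,Tue,Fri,Thu) (Mon,Tue,Sat,Thu) (Mon,Tue,Sat,Fri) (Mon,Tue,Sun,Thu) (Mon,Tue,Sun,Fri) (Mon,Tue,Sun,Sat) — 6.
Migrate=Thu: (Mon,Tue,Sat,Fri) (Mon,Tue,Sun,Fri) (Mon,Tue,Sun,Sat) (Mon,Wed,Sat,Fri) (Mon,Wed,Sun,Fri) (Mon,Wed,Sun,Sat) (Tue,Wed,Sat,Fri) (Tue,Wed,Sun,Fri) (Tue,Wed,Sun,Sat) — 9.
Migrate=Fri: (Mon,Tue,Sun,Sat) (Mon,Wed,Sun,Sat) (Mon,Thu,Sun,Sat) (Tue,Wed,Sun,Sat) (Tue,Thu,Sun,Sat) (Wed,Thu,Sun,Sat) — 6.
Summing: 6 + 9 + 6 = 21.

21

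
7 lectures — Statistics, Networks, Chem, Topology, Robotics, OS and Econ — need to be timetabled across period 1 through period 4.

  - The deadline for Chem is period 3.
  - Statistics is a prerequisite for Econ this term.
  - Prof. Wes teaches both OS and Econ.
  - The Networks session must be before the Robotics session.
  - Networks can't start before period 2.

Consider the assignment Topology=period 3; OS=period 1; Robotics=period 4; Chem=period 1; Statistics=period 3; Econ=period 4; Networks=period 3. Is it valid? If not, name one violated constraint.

Yes, all constraints hold

Networks can't start before period 2 — holds.
Statistics is a prerequisite for Econ this term — holds.
The Networks session must be before the Robotics session — holds.
Prof. Wes teaches both OS and Econ — holds.
The deadline for Chem is period 3 — holds.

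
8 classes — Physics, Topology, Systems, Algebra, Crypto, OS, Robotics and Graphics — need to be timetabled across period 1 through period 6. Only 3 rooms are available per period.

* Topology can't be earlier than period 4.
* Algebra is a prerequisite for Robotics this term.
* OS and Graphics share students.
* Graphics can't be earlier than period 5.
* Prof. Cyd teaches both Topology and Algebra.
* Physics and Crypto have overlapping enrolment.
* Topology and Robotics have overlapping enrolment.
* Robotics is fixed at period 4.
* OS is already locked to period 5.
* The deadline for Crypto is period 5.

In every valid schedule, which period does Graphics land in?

Graphics's window is period 5–period 6.
OS is fixed at period 5, and Graphics can't share a period with OS.
So Graphics must be period 6.

period 6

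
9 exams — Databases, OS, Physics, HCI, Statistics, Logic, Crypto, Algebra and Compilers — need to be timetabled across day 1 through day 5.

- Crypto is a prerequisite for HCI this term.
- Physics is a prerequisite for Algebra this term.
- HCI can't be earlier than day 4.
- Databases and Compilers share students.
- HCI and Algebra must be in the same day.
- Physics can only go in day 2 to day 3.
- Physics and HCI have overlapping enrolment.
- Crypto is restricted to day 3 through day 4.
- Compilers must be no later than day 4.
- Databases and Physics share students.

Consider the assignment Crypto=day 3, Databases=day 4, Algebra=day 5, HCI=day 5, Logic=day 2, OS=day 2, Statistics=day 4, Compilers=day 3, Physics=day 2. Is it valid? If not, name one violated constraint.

Yes, all constraints hold

Crypto is a prerequisite for HCI this term — holds.
HCI can't be earlier than day 4 — holds.
Crypto is restricted to day 3 through day 4 — holds.
Physics and HCI have overlapping enrolment — holds.
Physics is a prerequisite for Algebra this term — holds.
Databases and Physics share students — holds.
Compilers must be no later than day 4 — holds.
Databases and Compilers share students — holds.
Physics can only go in day 2 to day 3 — holds.
HCI and Algebra must be in the same day — holds.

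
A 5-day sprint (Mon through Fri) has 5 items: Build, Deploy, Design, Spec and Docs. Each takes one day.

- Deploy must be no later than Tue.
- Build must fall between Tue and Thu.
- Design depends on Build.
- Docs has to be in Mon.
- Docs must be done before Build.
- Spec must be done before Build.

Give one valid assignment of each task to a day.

Design -> Wed, Spec -> Mon, Deploy -> Mon, Docs -> Mon, Build -> Tue

Checking: Build(Tue) before Design(Wed); Docs(Mon) before Build(Tue); Spec(Mon) before Build(Tue); Build=Tue in [Tue,Thu]; Docs=Mon in [Mon,Mon]; Deploy=Mon in [Mon,Tue].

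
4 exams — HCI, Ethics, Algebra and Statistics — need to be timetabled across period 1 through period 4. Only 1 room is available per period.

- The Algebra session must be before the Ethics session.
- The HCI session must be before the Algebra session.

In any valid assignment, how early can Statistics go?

Statistics at period 1 is achievable: Statistics=period 1, Ethics=period 4, Algebra=period 3, HCI=period 2.

period 1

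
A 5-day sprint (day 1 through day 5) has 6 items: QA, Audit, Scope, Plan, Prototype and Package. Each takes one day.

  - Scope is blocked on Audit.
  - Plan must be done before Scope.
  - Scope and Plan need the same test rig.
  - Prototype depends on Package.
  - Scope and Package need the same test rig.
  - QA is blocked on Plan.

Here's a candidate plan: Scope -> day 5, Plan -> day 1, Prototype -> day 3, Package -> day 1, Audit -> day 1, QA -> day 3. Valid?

Prototype depends on Package — holds.
QA is blocked on Plan — holds.
Scope is blocked on Audit — holds.
Scope and Plan need the same test rig — holds.
Scope and Package need the same test rig — holds.
Plan must be done before Scope — holds.

Valid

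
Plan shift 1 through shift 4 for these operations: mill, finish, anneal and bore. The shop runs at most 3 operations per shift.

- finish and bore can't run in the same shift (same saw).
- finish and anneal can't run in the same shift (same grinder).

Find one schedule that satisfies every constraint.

mill=shift 1, anneal=shift 2, finish=shift 1, bore=shift 2

Checking: finish(shift 1) != bore(shift 2); finish(shift 1) != anneal(shift 2); max 2 per shift (cap 3).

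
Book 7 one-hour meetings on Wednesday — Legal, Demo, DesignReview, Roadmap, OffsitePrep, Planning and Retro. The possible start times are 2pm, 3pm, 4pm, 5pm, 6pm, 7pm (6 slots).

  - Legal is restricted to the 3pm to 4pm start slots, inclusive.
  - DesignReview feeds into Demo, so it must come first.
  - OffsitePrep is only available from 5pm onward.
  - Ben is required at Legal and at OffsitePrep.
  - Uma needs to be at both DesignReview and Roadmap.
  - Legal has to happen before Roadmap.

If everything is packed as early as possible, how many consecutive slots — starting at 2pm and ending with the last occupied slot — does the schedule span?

The precedence chain requires at least 2 distinct slots.
OffsitePrep can't be placed before 5pm — that is slot 4 counting from 2pm — so the schedule must run through at least 4 slots.
4 works (last occupied slot: 5pm): for example DesignReview in 2pm, Planning in 2pm, Retro in 2pm, Demo in 3pm, Roadmap in 4pm, OffsitePrep in 5pm, Legal in 3pm.

4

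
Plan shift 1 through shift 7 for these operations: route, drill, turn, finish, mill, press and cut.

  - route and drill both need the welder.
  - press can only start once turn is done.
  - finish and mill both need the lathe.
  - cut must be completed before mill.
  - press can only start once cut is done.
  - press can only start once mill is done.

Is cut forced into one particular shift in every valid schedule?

No

cut can be shift 1 (e.g. turn in shift 1; route in shift 1; finish in shift 1; press in shift 3; drill in shift 2; mill in shift 2; cut in shift 1) or shift 2 (e.g. turn=shift 1; drill=shift 2; cut=shift 2; route=shift 1; press=shift 4; mill=shift 3; finish=shift 1).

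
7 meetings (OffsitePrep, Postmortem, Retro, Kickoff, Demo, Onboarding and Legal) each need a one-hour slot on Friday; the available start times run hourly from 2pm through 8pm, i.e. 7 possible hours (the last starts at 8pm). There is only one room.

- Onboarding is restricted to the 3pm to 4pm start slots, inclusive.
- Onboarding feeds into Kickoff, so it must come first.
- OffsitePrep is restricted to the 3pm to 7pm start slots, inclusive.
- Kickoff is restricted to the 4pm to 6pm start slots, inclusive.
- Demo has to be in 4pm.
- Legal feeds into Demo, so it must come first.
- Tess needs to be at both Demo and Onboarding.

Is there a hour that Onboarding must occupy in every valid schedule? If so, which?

3pm

Onboarding's window is 3pm–4pm.
Demo is fixed at 4pm, and Onboarding can't share a hour with Demo.
So Onboarding must be 3pm.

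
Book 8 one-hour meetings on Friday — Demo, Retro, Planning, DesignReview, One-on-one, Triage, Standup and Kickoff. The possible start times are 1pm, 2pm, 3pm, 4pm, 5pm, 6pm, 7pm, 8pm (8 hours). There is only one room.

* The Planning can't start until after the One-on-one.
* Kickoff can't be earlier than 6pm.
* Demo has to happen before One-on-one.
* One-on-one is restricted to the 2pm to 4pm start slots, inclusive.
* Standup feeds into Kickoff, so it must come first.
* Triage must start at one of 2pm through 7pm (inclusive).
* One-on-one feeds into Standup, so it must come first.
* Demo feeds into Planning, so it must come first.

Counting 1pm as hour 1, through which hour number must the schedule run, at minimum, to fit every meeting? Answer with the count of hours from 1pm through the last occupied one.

8

The precedence chain requires at least 4 distinct hours.
With at most 1 per hour and 8 meetings, at least 8 hours are needed.
Kickoff can't be placed before 6pm — that is hour 6 counting from 1pm — so the schedule must run through at least 6 hours.
8 works (last occupied hour: 8pm): for example Kickoff in 6pm; DesignReview in 8pm; Standup in 5pm; Demo in 1pm; Planning in 4pm; One-on-one in 2pm; Triage in 3pm; Retro in 7pm.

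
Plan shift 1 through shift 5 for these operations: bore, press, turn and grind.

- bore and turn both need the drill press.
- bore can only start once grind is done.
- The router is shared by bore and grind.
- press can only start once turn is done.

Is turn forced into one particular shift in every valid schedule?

No

turn can be shift 1 (e.g. bore in shift 2; grind in shift 1; press in shift 2; turn in shift 1) or shift 2 (e.g. bore -> shift 3, grind -> shift 1, press -> shift 3, turn -> shift 2).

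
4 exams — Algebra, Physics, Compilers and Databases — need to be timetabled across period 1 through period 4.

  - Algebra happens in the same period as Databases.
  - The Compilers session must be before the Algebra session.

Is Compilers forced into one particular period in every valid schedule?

Compilers can be period 1 (e.g. Compilers=period 1, Databases=period 2, Physics=period 1, Algebra=period 2) or period 2 (e.g. Databases in period 3, Algebra in period 3, Physics in period 1, Compilers in period 2).

No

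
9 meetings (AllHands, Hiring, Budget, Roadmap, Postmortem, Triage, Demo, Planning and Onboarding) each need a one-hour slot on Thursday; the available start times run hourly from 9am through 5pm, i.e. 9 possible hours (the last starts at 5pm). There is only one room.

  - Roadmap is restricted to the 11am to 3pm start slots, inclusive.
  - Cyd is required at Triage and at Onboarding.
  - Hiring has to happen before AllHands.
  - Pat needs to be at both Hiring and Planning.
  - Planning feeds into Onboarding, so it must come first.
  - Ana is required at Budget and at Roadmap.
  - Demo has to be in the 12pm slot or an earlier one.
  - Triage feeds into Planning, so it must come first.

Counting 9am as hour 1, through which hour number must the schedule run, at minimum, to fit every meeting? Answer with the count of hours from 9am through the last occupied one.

9

The precedence chain requires at least 3 distinct hours.
With at most 1 per hour and 9 meetings, at least 9 hours are needed.
9 works (last occupied hour: 5pm): for example Budget=4pm; Triage=10am; Onboarding=3pm; Hiring=1pm; Planning=12pm; Demo=9am; Postmortem=5pm; Roadmap=11am; AllHands=2pm.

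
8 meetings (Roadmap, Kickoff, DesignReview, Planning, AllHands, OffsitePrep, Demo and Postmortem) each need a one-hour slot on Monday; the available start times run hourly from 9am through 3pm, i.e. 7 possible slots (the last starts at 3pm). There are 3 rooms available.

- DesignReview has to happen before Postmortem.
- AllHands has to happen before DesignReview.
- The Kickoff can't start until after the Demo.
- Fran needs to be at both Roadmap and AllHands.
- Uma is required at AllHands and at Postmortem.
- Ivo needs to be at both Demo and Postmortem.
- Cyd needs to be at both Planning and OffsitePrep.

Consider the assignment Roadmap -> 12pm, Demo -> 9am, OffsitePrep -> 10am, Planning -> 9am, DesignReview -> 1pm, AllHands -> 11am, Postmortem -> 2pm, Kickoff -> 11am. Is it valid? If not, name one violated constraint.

Valid

Uma is required at AllHands and at Postmortem — holds.
There are 3 rooms available — holds.
Ivo needs to be at both Demo and Postmortem — holds.
Fran needs to be at both Roadmap and AllHands — holds.
Cyd needs to be at both Planning and OffsitePrep — holds.
The Kickoff can't start until after the Demo — holds.
DesignReview has to happen before Postmortem — holds.
AllHands has to happen before DesignReview — holds.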